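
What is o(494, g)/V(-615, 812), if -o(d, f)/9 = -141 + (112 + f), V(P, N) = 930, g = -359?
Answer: 582/155 ≈ 3.7548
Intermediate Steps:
o(d, f) = 261 - 9*f (o(d, f) = -9*(-141 + (112 + f)) = -9*(-29 + f) = 261 - 9*f)
o(494, g)/V(-615, 812) = (261 - 9*(-359))/930 = (261 + 3231)*(1/930) = 3492*(1/930) = 582/155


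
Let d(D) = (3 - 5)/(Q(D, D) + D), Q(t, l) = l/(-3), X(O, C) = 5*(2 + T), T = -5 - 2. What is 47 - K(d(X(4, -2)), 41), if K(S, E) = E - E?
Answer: 47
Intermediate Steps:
T = -7
X(O, C) = -25 (X(O, C) = 5*(2 - 7) = 5*(-5) = -25)
Q(t, l) = -l/3 (Q(t, l) = l*(-1/3) = -l/3)
d(D) = -3/D (d(D) = (3 - 5)/(-D/3 + D) = -2*3/(2*D) = -3/D)
K(S, E) = 0
47 - K(d(X(4, -2)), 41) = 47 - 1*0 = 47 + 0 = 47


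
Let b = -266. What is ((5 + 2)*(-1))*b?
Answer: 1862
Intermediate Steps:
((5 + 2)*(-1))*b = ((5 + 2)*(-1))*(-266) = (7*(-1))*(-266) = -7*(-266) = 1862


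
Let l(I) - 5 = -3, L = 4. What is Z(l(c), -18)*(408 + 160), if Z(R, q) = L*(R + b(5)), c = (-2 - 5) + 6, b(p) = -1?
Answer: 2272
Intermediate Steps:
c = -1 (c = -7 + 6 = -1)
l(I) = 2 (l(I) = 5 - 3 = 2)
Z(R, q) = -4 + 4*R (Z(R, q) = 4*(R - 1) = 4*(-1 + R) = -4 + 4*R)
Z(l(c), -18)*(408 + 160) = (-4 + 4*2)*(408 + 160) = (-4 + 8)*568 = 4*568 = 2272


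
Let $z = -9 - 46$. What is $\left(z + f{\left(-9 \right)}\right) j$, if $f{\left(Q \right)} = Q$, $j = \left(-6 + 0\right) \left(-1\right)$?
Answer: $-384$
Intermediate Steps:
$j = 6$ ($j = \left(-6\right) \left(-1\right) = 6$)
$z = -55$
$\left(z + f{\left(-9 \right)}\right) j = \left(-55 - 9\right) 6 = \left(-64\right) 6 = -384$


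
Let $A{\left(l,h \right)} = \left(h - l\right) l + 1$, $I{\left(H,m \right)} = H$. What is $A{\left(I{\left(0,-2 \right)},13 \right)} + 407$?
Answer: $408$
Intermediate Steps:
$A{\left(l,h \right)} = 1 + l \left(h - l\right)$ ($A{\left(l,h \right)} = l \left(h - l\right) + 1 = 1 + l \left(h - l\right)$)
$A{\left(I{\left(0,-2 \right)},13 \right)} + 407 = \left(1 - 0^{2} + 13 \cdot 0\right) + 407 = \left(1 - 0 + 0\right) + 407 = \left(1 + 0 + 0\right) + 407 = 1 + 407 = 408$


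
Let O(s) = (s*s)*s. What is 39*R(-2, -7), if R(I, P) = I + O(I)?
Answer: -390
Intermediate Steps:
O(s) = s³ (O(s) = s²*s = s³)
R(I, P) = I + I³
39*R(-2, -7) = 39*(-2 + (-2)³) = 39*(-2 - 8) = 39*(-10) = -390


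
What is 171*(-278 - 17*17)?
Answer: -96957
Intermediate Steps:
171*(-278 - 17*17) = 171*(-278 - 289) = 171*(-567) = -96957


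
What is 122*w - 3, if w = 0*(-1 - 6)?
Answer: -3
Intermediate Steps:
w = 0 (w = 0*(-7) = 0)
122*w - 3 = 122*0 - 3 = 0 - 3 = -3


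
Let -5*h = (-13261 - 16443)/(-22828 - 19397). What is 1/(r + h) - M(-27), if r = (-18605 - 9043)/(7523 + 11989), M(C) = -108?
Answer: 9567937797/89121784 ≈ 107.36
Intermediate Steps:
r = -384/271 (r = -27648/19512 = -27648*1/19512 = -384/271 ≈ -1.4170)
h = -29704/211125 (h = -(-13261 - 16443)/(5*(-22828 - 19397)) = -(-29704)/(5*(-42225)) = -(-29704)*(-1)/(5*42225) = -⅕*29704/42225 = -29704/211125 ≈ -0.14069)
1/(r + h) - M(-27) = 1/(-384/271 - 29704/211125) - 1*(-108) = 1/(-89121784/57214875) + 108 = -57214875/89121784 + 108 = 9567937797/89121784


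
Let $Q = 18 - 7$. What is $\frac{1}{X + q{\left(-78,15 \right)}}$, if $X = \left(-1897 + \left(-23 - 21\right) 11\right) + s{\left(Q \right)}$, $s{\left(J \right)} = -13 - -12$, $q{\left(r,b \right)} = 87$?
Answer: $- \frac{1}{2295} \approx -0.00043573$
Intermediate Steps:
$Q = 11$ ($Q = 18 - 7 = 11$)
$s{\left(J \right)} = -1$ ($s{\left(J \right)} = -13 + 12 = -1$)
$X = -2382$ ($X = \left(-1897 + \left(-23 - 21\right) 11\right) - 1 = \left(-1897 - 484\right) - 1 = -2381 - 1 = -2382$)
$\frac{1}{X + q{\left(-78,15 \right)}} = \frac{1}{-2382 + 87} = \frac{1}{-2295} = - \frac{1}{2295}$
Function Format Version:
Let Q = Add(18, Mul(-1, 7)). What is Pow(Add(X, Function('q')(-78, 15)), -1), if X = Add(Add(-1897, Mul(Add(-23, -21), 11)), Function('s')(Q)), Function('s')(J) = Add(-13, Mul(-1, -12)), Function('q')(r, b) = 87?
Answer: Rational(-1, 2295) ≈ -0.00043573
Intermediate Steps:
Q = 11 (Q = Add(18, -7) = 11)
Function('s')(J) = -1 (Function('s')(J) = Add(-13, 12) = -1)
X = -2382 (X = Add(Add(-1897, Mul(Add(-23, -21), 11)), -1) = Add(Add(-1897, Mul(-44, 11)), -1) = Add(Add(-1897, -484), -1) = Add(-2381, -1) = -2382)
Pow(Add(X, Function('q')(-78, 15)), -1) = Pow(Add(-2382, 87), -1) = Pow(-2295, -1) = Rational(-1, 2295)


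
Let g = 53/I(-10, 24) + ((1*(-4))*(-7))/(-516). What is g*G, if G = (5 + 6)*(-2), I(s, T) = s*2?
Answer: 76747/1290 ≈ 59.494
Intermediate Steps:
I(s, T) = 2*s
G = -22 (G = 11*(-2) = -22)
g = -6977/2580 (g = 53/((2*(-10))) + ((1*(-4))*(-7))/(-516) = 53/(-20) - 4*(-7)*(-1/516) = 53*(-1/20) + 28*(-1/516) = -53/20 - 7/129 = -6977/2580 ≈ -2.7043)
g*G = -6977/2580*(-22) = 76747/1290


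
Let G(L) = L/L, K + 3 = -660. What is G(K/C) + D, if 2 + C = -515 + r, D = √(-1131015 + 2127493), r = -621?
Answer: 1 + √996478 ≈ 999.24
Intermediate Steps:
K = -663 (K = -3 - 660 = -663)
D = √996478 ≈ 998.24
C = -1138 (C = -2 + (-515 - 621) = -2 - 1136 = -1138)
G(L) = 1
G(K/C) + D = 1 + √996478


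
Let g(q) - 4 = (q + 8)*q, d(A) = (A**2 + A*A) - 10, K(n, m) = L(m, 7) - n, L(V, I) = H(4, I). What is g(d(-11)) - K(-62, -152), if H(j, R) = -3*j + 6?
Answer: 55628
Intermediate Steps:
H(j, R) = 6 - 3*j
L(V, I) = -6 (L(V, I) = 6 - 3*4 = 6 - 12 = -6)
K(n, m) = -6 - n
d(A) = -10 + 2*A**2 (d(A) = (A**2 + A**2) - 10 = 2*A**2 - 10 = -10 + 2*A**2)
g(q) = 4 + q*(8 + q) (g(q) = 4 + (q + 8)*q = 4 + (8 + q)*q = 4 + q*(8 + q))
g(d(-11)) - K(-62, -152) = (4 + (-10 + 2*(-11)**2)**2 + 8*(-10 + 2*(-11)**2)) - (-6 - 1*(-62)) = (4 + (-10 + 2*121)**2 + 8*(-10 + 2*121)) - (-6 + 62) = (4 + (-10 + 242)**2 + 8*(-10 + 242)) - 1*56 = (4 + 232**2 + 8*232) - 56 = (4 + 53824 + 1856) - 56 = 55684 - 56 = 55628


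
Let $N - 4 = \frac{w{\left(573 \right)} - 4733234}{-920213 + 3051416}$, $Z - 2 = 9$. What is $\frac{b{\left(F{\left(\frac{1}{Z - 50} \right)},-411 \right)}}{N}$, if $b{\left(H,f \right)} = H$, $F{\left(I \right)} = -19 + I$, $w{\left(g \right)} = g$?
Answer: $- \frac{527117542}{49297963} \approx -10.692$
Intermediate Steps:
$Z = 11$ ($Z = 2 + 9 = 11$)
$N = \frac{3792151}{2131203}$ ($N = 4 + \frac{573 - 4733234}{-920213 + 3051416} = 4 - \frac{4732661}{2131203} = \frac{3792151}{2131203} \approx 1.7793$)
$\frac{b{\left(F{\left(\frac{1}{Z - 50} \right)},-411 \right)}}{N} = \frac{-19 + \frac{1}{11 - 50}}{\frac{3792151}{2131203}} = \left(-19 + \frac{1}{-39}\right) \frac{2131203}{3792151} = \left(-19 - \frac{1}{39}\right) \frac{2131203}{3792151} = \left(- \frac{742}{39}\right) \frac{2131203}{3792151} = - \frac{527117542}{49297963}$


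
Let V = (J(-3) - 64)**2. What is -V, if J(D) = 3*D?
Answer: -5329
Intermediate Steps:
V = 5329 (V = (3*(-3) - 64)**2 = (-9 - 64)**2 = (-73)**2 = 5329)
-V = -1*5329 = -5329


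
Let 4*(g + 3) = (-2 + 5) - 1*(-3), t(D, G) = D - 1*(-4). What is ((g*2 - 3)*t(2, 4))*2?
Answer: -72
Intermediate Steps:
t(D, G) = 4 + D (t(D, G) = D + 4 = 4 + D)
g = -3/2 (g = -3 + ((-2 + 5) - 1*(-3))/4 = -3 + (3 + 3)/4 = -3 + (1/4)*6 = -3 + 3/2 = -3/2 ≈ -1.5000)
((g*2 - 3)*t(2, 4))*2 = ((-3/2*2 - 3)*(4 + 2))*2 = ((-3 - 3)*6)*2 = -6*6*2 = -36*2 = -72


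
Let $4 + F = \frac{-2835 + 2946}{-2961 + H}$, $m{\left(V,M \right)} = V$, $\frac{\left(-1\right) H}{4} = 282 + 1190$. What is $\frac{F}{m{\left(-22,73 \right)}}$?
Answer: $\frac{35507}{194678} \approx 0.18239$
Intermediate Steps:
$H = -5888$ ($H = - 4 \left(282 + 1190\right) = \left(-4\right) 1472 = -5888$)
$F = - \frac{35507}{8849}$ ($F = -4 + \frac{-2835 + 2946}{-2961 - 5888} = -4 + \frac{111}{-8849} = -4 + 111 \left(- \frac{1}{8849}\right) = -4 - \frac{111}{8849} = - \frac{35507}{8849} \approx -4.0125$)
$\frac{F}{m{\left(-22,73 \right)}} = - \frac{35507}{8849 \left(-22\right)} = \left(- \frac{35507}{8849}\right) \left(- \frac{1}{22}\right) = \frac{35507}{194678}$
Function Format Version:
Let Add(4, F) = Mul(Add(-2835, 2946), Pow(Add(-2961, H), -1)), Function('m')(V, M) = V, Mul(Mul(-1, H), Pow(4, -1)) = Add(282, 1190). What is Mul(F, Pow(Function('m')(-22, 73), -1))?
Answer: Rational(35507, 194678) ≈ 0.18239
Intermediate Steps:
H = -5888 (H = Mul(-4, Add(282, 1190)) = Mul(-4, 1472) = -5888)
F = Rational(-35507, 8849) (F = Add(-4, Mul(Add(-2835, 2946), Pow(Add(-2961, -5888), -1))) = Add(-4, Mul(111, Pow(-8849, -1))) = Add(-4, Mul(111, Rational(-1, 8849))) = Add(-4, Rational(-111, 8849)) = Rational(-35507, 8849) ≈ -4.0125)
Mul(F, Pow(Function('m')(-22, 73), -1)) = Mul(Rational(-35507, 8849), Pow(-22, -1)) = Mul(Rational(-35507, 8849), Rational(-1, 22)) = Rational(35507, 194678)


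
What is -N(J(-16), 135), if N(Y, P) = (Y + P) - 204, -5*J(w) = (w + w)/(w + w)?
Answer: 346/5 ≈ 69.200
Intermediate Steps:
J(w) = -1/5 (J(w) = -(w + w)/(5*(w + w)) = -2*w/(5*(2*w)) = -2*w*1/(2*w)/5 = -1/5*1 = -1/5)
N(Y, P) = -204 + P + Y (N(Y, P) = (P + Y) - 204 = -204 + P + Y)
-N(J(-16), 135) = -(-204 + 135 - 1/5) = -1*(-346/5) = 346/5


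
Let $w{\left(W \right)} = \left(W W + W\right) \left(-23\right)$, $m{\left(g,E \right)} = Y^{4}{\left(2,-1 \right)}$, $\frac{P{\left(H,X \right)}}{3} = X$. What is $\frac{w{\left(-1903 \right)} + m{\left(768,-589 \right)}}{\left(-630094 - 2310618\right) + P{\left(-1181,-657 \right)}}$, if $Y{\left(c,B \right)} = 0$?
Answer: $\frac{83248638}{2942683} \approx 28.29$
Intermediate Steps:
$P{\left(H,X \right)} = 3 X$
$m{\left(g,E \right)} = 0$ ($m{\left(g,E \right)} = 0^{4} = 0$)
$w{\left(W \right)} = - 23 W - 23 W^{2}$ ($w{\left(W \right)} = \left(W^{2} + W\right) \left(-23\right) = \left(W + W^{2}\right) \left(-23\right) = - 23 W - 23 W^{2}$)
$\frac{w{\left(-1903 \right)} + m{\left(768,-589 \right)}}{\left(-630094 - 2310618\right) + P{\left(-1181,-657 \right)}} = \frac{\left(-23\right) \left(-1903\right) \left(1 - 1903\right) + 0}{\left(-630094 - 2310618\right) + 3 \left(-657\right)} = \frac{\left(-23\right) \left(-1903\right) \left(-1902\right) + 0}{\left(-630094 - 2310618\right) - 1971} = \frac{-83248638 + 0}{-2940712 - 1971} = - \frac{83248638}{-2942683} = \left(-83248638\right) \left(- \frac{1}{2942683}\right) = \frac{83248638}{2942683}$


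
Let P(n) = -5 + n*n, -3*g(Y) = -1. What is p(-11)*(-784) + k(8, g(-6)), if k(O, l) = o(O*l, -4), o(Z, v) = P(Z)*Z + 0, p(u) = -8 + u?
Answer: 402344/27 ≈ 14902.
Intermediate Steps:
g(Y) = ⅓ (g(Y) = -⅓*(-1) = ⅓)
P(n) = -5 + n²
o(Z, v) = Z*(-5 + Z²) (o(Z, v) = (-5 + Z²)*Z + 0 = Z*(-5 + Z²) + 0 = Z*(-5 + Z²))
k(O, l) = O*l*(-5 + O²*l²) (k(O, l) = (O*l)*(-5 + (O*l)²) = (O*l)*(-5 + O²*l²) = O*l*(-5 + O²*l²))
p(-11)*(-784) + k(8, g(-6)) = (-8 - 11)*(-784) + 8*(⅓)*(-5 + 8²*(⅓)²) = -19*(-784) + 8*(⅓)*(-5 + 64*(⅑)) = 14896 + 8*(⅓)*(-5 + 64/9) = 14896 + 8*(⅓)*(19/9) = 14896 + 152/27 = 402344/27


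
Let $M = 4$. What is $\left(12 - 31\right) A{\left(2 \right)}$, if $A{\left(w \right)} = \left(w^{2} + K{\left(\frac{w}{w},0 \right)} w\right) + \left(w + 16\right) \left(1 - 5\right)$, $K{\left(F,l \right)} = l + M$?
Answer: $1140$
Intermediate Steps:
$K{\left(F,l \right)} = 4 + l$ ($K{\left(F,l \right)} = l + 4 = 4 + l$)
$A{\left(w \right)} = -64 + w^{2}$ ($A{\left(w \right)} = \left(w^{2} + \left(4 + 0\right) w\right) + \left(w + 16\right) \left(1 - 5\right) = \left(w^{2} + 4 w\right) + \left(16 + w\right) \left(-4\right) = \left(w^{2} + 4 w\right) - \left(64 + 4 w\right) = -64 + w^{2}$)
$\left(12 - 31\right) A{\left(2 \right)} = \left(12 - 31\right) \left(-64 + 2^{2}\right) = \left(12 - 31\right) \left(-64 + 4\right) = \left(-19\right) \left(-60\right) = 1140$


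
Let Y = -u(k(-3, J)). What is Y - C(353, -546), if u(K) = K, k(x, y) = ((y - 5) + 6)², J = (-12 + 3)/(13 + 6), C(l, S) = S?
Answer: 197006/361 ≈ 545.72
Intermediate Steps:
J = -9/19 ≈ -0.47368
k(x, y) = (1 + y)² (k(x, y) = ((-5 + y) + 6)² = (1 + y)²)
Y = -100/361 (Y = -(1 - 9/19)² = -(10/19)² = -1*100/361 = -100/361 ≈ -0.27701)
Y - C(353, -546) = -100/361 - 1*(-546) = -100/361 + 546 = 197006/361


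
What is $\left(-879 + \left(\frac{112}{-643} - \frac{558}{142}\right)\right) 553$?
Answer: $- \frac{22294933808}{45653} \approx -4.8836 \cdot 10^{5}$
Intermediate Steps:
$\left(-879 + \left(\frac{112}{-643} - \frac{558}{142}\right)\right) 553 = \left(-879 + \left(112 \left(- \frac{1}{643}\right) - \frac{279}{71}\right)\right) 553 = \left(-879 - \frac{187349}{45653}\right) 553 = \left(- \frac{40316336}{45653}\right) 553 = - \frac{22294933808}{45653}$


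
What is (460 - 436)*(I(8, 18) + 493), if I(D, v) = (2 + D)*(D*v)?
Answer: 46392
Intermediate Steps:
I(D, v) = D*v*(2 + D)
(460 - 436)*(I(8, 18) + 493) = (460 - 436)*(8*18*(2 + 8) + 493) = 24*(8*18*10 + 493) = 24*(1440 + 493) = 24*1933 = 46392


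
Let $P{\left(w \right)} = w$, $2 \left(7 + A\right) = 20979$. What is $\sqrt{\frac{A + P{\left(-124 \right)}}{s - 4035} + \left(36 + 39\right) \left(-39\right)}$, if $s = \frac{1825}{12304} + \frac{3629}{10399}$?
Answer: $\frac{i \sqrt{240111535267467354838421}}{9056347017} \approx 54.107 i$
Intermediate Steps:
$A = \frac{20965}{2}$ ($A = -7 + \frac{1}{2} \cdot 20979 = -7 + \frac{20979}{2} = \frac{20965}{2} \approx 10483.0$)
$s = \frac{63629391}{127949296}$ ($s = 1825 \cdot \frac{1}{12304} + 3629 \cdot \frac{1}{10399} = \frac{1825}{12304} + \frac{3629}{10399} = \frac{63629391}{127949296} \approx 0.4973$)
$\sqrt{\frac{A + P{\left(-124 \right)}}{s - 4035} + \left(36 + 39\right) \left(-39\right)} = \sqrt{\frac{\frac{20965}{2} - 124}{\frac{63629391}{127949296} - 4035} + \left(36 + 39\right) \left(-39\right)} = \sqrt{\frac{20717}{2 \left(- \frac{516211779969}{127949296}\right)} + 75 \left(-39\right)} = \sqrt{\frac{20717}{2} \left(- \frac{127949296}{516211779969}\right) - 2925} = \sqrt{- \frac{1325362782616}{516211779969} - 2925} = \sqrt{- \frac{1511244819191941}{516211779969}} = \frac{i \sqrt{240111535267467354838421}}{9056347017}$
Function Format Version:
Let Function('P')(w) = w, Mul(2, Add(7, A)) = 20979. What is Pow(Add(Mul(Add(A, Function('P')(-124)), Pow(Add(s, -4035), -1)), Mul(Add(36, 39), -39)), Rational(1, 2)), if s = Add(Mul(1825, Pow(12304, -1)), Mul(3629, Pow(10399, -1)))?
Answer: Mul(Rational(1, 9056347017), I, Pow(240111535267467354838421, Rational(1, 2))) ≈ Mul(54.107, I)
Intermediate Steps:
A = Rational(20965, 2) (A = Add(-7, Mul(Rational(1, 2), 20979)) = Add(-7, Rational(20979, 2)) = Rational(20965, 2) ≈ 10483.)
s = Rational(63629391, 127949296) (s = Add(Mul(1825, Rational(1, 12304)), Mul(3629, Rational(1, 10399))) = Add(Rational(1825, 12304), Rational(3629, 10399)) = Rational(63629391, 127949296) ≈ 0.49730)
Pow(Add(Mul(Add(A, Function('P')(-124)), Pow(Add(s, -4035), -1)), Mul(Add(36, 39), -39)), Rational(1, 2)) = Pow(Add(Mul(Add(Rational(20965, 2), -124), Pow(Add(Rational(63629391, 127949296), -4035), -1)), Mul(Add(36, 39), -39)), Rational(1, 2)) = Pow(Add(Mul(Rational(20717, 2), Pow(Rational(-516211779969, 127949296), -1)), Mul(75, -39)), Rational(1, 2)) = Pow(Add(Mul(Rational(20717, 2), Rational(-127949296, 516211779969)), -2925), Rational(1, 2)) = Pow(Add(Rational(-1325362782616, 516211779969), -2925), Rational(1, 2)) = Pow(Rational(-1511244819191941, 516211779969), Rational(1, 2)) = Mul(Rational(1, 9056347017), I, Pow(240111535267467354838421, Rational(1, 2)))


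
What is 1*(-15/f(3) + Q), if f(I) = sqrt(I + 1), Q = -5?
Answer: -25/2 ≈ -12.500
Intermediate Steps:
f(I) = sqrt(1 + I)
1*(-15/f(3) + Q) = 1*(-15/sqrt(1 + 3) - 5) = 1*(-15/(sqrt(4)) - 5) = 1*(-15/2 - 5) = 1*(-25/2) = -25/2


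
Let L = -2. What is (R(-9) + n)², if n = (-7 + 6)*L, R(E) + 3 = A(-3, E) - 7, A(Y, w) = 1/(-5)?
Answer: 1681/25 ≈ 67.240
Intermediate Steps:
A(Y, w) = -⅕
R(E) = -51/5 (R(E) = -3 + (-⅕ - 7) = -3 - 36/5 = -51/5)
n = 2 (n = (-7 + 6)*(-2) = -1*(-2) = 2)
(R(-9) + n)² = (-51/5 + 2)² = (-41/5)² = 1681/25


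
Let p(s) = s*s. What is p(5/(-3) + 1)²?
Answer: 16/81 ≈ 0.19753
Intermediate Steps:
p(s) = s²
p(5/(-3) + 1)² = ((5/(-3) + 1)²)² = ((5*(-⅓) + 1)²)² = ((-5/3 + 1)²)² = ((-⅔)²)² = (4/9)² = 16/81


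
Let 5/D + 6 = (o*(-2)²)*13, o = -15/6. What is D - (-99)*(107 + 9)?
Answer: 1561819/136 ≈ 11484.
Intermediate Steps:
o = -5/2 (o = -15*⅙ = -5/2 ≈ -2.5000)
D = -5/136 (D = 5/(-6 - 5/2*(-2)²*13) = 5/(-6 - 5/2*4*13) = 5/(-6 - 10*13) = 5/(-6 - 130) = 5/(-136) = 5*(-1/136) = -5/136 ≈ -0.036765)
D - (-99)*(107 + 9) = -5/136 - (-99)*(107 + 9) = -5/136 - (-99)*116 = -5/136 - 1*(-11484) = -5/136 + 11484 = 1561819/136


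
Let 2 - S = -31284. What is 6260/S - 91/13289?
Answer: 40171057/207879827 ≈ 0.19324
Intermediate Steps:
S = 31286 (S = 2 - 1*(-31284) = 2 + 31284 = 31286)
6260/S - 91/13289 = 6260/31286 - 91/13289 = 6260*(1/31286) - 91*1/13289 = 3130/15643 - 91/13289 = 40171057/207879827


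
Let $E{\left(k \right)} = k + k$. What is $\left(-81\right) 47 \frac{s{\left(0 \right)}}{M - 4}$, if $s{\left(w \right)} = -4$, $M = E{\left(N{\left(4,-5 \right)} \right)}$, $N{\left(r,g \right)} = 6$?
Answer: $\frac{3807}{2} \approx 1903.5$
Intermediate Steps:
$E{\left(k \right)} = 2 k$
$M = 12$ ($M = 2 \cdot 6 = 12$)
$\left(-81\right) 47 \frac{s{\left(0 \right)}}{M - 4} = \left(-81\right) 47 \left(- \frac{4}{12 - 4}\right) = - 3807 \left(- \frac{4}{8}\right) = - 3807 \left(\left(-4\right) \frac{1}{8}\right) = \left(-3807\right) \left(- \frac{1}{2}\right) = \frac{3807}{2}$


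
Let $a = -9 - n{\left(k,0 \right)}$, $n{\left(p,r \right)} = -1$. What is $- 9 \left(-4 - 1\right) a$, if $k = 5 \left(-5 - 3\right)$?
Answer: $-360$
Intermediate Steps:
$k = -40$ ($k = 5 \left(-8\right) = -40$)
$a = -8$ ($a = -9 - -1 = -9 + 1 = -8$)
$- 9 \left(-4 - 1\right) a = - 9 \left(-4 - 1\right) \left(-8\right) = \left(-9\right) \left(-5\right) \left(-8\right) = 45 \left(-8\right) = -360$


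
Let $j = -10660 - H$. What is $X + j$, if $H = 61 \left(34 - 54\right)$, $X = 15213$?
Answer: $5773$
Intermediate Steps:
$H = -1220$ ($H = 61 \left(-20\right) = -1220$)
$j = -9440$ ($j = -10660 - -1220 = -10660 + 1220 = -9440$)
$X + j = 15213 - 9440 = 5773$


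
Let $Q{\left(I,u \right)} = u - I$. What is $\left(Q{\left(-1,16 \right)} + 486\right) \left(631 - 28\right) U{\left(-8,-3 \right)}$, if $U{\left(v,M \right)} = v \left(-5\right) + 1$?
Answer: $12435669$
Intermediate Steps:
$U{\left(v,M \right)} = 1 - 5 v$ ($U{\left(v,M \right)} = - 5 v + 1 = 1 - 5 v$)
$\left(Q{\left(-1,16 \right)} + 486\right) \left(631 - 28\right) U{\left(-8,-3 \right)} = \left(\left(16 - -1\right) + 486\right) \left(631 - 28\right) \left(1 - -40\right) = \left(\left(16 + 1\right) + 486\right) 603 \left(1 + 40\right) = \left(17 + 486\right) 603 \cdot 41 = 503 \cdot 603 \cdot 41 = 303309 \cdot 41 = 12435669$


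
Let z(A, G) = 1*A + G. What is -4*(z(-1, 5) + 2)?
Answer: -24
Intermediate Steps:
z(A, G) = A + G
-4*(z(-1, 5) + 2) = -4*((-1 + 5) + 2) = -4*(4 + 2) = -4*6 = -24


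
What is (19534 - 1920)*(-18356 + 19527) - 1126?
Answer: 20624868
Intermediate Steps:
(19534 - 1920)*(-18356 + 19527) - 1126 = 17614*1171 - 1126 = 20625994 - 1126 = 20624868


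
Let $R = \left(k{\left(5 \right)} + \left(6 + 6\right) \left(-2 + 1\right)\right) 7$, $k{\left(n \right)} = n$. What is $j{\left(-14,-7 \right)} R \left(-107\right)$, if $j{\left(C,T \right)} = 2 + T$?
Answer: $-26215$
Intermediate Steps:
$R = -49$ ($R = \left(5 + \left(6 + 6\right) \left(-2 + 1\right)\right) 7 = \left(5 + 12 \left(-1\right)\right) 7 = \left(5 - 12\right) 7 = \left(-7\right) 7 = -49$)
$j{\left(-14,-7 \right)} R \left(-107\right) = \left(2 - 7\right) \left(-49\right) \left(-107\right) = \left(-5\right) \left(-49\right) \left(-107\right) = 245 \left(-107\right) = -26215$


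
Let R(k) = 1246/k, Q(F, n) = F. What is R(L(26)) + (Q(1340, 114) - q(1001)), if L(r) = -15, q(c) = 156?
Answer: 16514/15 ≈ 1100.9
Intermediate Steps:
R(L(26)) + (Q(1340, 114) - q(1001)) = 1246/(-15) + (1340 - 1*156) = 1246*(-1/15) + (1340 - 156) = -1246/15 + 1184 = 16514/15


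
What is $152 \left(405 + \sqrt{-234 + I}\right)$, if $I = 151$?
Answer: $61560 + 152 i \sqrt{83} \approx 61560.0 + 1384.8 i$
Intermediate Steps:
$152 \left(405 + \sqrt{-234 + I}\right) = 152 \left(405 + \sqrt{-234 + 151}\right) = 152 \left(405 + \sqrt{-83}\right) = 152 \left(405 + i \sqrt{83}\right) = 61560 + 152 i \sqrt{83}$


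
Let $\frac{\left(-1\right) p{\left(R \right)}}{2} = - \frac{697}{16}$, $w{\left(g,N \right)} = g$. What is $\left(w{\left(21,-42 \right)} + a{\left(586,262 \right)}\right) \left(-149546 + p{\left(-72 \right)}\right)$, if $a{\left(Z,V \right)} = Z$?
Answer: $- \frac{725772297}{8} \approx -9.0722 \cdot 10^{7}$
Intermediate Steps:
$p{\left(R \right)} = \frac{697}{8}$ ($p{\left(R \right)} = - 2 \left(- \frac{697}{16}\right) = - 2 \left(\left(-697\right) \frac{1}{16}\right) = \left(-2\right) \left(- \frac{697}{16}\right) = \frac{697}{8}$)
$\left(w{\left(21,-42 \right)} + a{\left(586,262 \right)}\right) \left(-149546 + p{\left(-72 \right)}\right) = \left(21 + 586\right) \left(-149546 + \frac{697}{8}\right) = 607 \left(- \frac{1195671}{8}\right) = - \frac{725772297}{8}$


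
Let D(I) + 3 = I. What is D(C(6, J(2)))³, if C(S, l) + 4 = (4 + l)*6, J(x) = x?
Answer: 24389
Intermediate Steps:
C(S, l) = 20 + 6*l (C(S, l) = -4 + (4 + l)*6 = -4 + (24 + 6*l) = 20 + 6*l)
D(I) = -3 + I
D(C(6, J(2)))³ = (-3 + (20 + 6*2))³ = (-3 + (20 + 12))³ = (-3 + 32)³ = 29³ = 24389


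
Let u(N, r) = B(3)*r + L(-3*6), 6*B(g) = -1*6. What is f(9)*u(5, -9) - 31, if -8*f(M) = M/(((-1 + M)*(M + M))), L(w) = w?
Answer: -3959/128 ≈ -30.930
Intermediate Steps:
B(g) = -1 (B(g) = (-1*6)/6 = (⅙)*(-6) = -1)
f(M) = -1/(16*(-1 + M)) (f(M) = -M/(8*((-1 + M)*(M + M))) = -M/(8*((-1 + M)*(2*M))) = -M/(8*(2*M*(-1 + M))) = -M*1/(2*M*(-1 + M))/8 = -1/(16*(-1 + M)))
u(N, r) = -18 - r (u(N, r) = -r - 3*6 = -r - 18 = -18 - r)
f(9)*u(5, -9) - 31 = (-1/(-16 + 16*9))*(-18 - 1*(-9)) - 31 = (-1/(-16 + 144))*(-18 + 9) - 31 = -1/128*(-9) - 31 = 9/128 - 31 = -3959/128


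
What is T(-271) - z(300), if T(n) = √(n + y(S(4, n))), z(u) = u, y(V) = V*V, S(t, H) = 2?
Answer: -300 + I*√267 ≈ -300.0 + 16.34*I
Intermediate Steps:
y(V) = V²
T(n) = √(4 + n) (T(n) = √(n + 2²) = √(n + 4) = √(4 + n))
T(-271) - z(300) = √(4 - 271) - 1*300 = √(-267) - 300 = I*√267 - 300 = -300 + I*√267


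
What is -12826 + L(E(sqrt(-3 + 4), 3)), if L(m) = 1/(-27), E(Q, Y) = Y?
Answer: -346303/27 ≈ -12826.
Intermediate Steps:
L(m) = -1/27
-12826 + L(E(sqrt(-3 + 4), 3)) = -12826 - 1/27 = -346303/27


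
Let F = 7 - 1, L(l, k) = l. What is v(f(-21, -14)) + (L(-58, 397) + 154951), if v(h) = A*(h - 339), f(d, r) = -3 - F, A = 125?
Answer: 111393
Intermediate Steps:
F = 6
f(d, r) = -9 (f(d, r) = -3 - 1*6 = -3 - 6 = -9)
v(h) = -42375 + 125*h (v(h) = 125*(h - 339) = 125*(-339 + h) = -42375 + 125*h)
v(f(-21, -14)) + (L(-58, 397) + 154951) = (-42375 + 125*(-9)) + (-58 + 154951) = (-42375 - 1125) + 154893 = -43500 + 154893 = 111393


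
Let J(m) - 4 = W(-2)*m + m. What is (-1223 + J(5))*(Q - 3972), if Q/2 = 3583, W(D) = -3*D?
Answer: -3781696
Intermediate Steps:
Q = 7166 (Q = 2*3583 = 7166)
J(m) = 4 + 7*m (J(m) = 4 + ((-3*(-2))*m + m) = 4 + (6*m + m) = 4 + 7*m)
(-1223 + J(5))*(Q - 3972) = (-1223 + (4 + 7*5))*(7166 - 3972) = (-1223 + (4 + 35))*3194 = (-1223 + 39)*3194 = -1184*3194 = -3781696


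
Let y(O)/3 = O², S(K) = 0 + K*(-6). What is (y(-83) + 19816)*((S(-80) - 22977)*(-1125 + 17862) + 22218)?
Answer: -15242257204293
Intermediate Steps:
S(K) = -6*K (S(K) = 0 - 6*K = -6*K)
y(O) = 3*O²
(y(-83) + 19816)*((S(-80) - 22977)*(-1125 + 17862) + 22218) = (3*(-83)² + 19816)*((-6*(-80) - 22977)*(-1125 + 17862) + 22218) = (3*6889 + 19816)*((480 - 22977)*16737 + 22218) = (20667 + 19816)*(-22497*16737 + 22218) = 40483*(-376532289 + 22218) = 40483*(-376510071) = -15242257204293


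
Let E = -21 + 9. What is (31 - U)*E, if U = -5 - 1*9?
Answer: -540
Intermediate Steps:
E = -12
U = -14 (U = -5 - 9 = -14)
(31 - U)*E = (31 - 1*(-14))*(-12) = (31 + 14)*(-12) = 45*(-12) = -540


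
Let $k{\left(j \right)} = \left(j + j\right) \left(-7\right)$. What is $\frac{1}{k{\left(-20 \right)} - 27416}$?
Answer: $- \frac{1}{27136} \approx -3.6851 \cdot 10^{-5}$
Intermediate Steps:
$k{\left(j \right)} = - 14 j$ ($k{\left(j \right)} = 2 j \left(-7\right) = - 14 j$)
$\frac{1}{k{\left(-20 \right)} - 27416} = \frac{1}{\left(-14\right) \left(-20\right) - 27416} = \frac{1}{280 - 27416} = \frac{1}{-27136} = - \frac{1}{27136}$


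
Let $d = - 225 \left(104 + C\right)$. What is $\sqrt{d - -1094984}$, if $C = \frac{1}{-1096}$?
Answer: $\frac{\sqrt{321801023186}}{548} \approx 1035.2$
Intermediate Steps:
$C = - \frac{1}{1096} \approx -0.00091241$
$d = - \frac{25646175}{1096}$ ($d = - 225 \left(104 - \frac{1}{1096}\right) = \left(-225\right) \frac{113983}{1096} = - \frac{25646175}{1096} \approx -23400.0$)
$\sqrt{d - -1094984} = \sqrt{- \frac{25646175}{1096} - -1094984} = \sqrt{- \frac{25646175}{1096} + 1094984} = \sqrt{\frac{1174456289}{1096}} = \frac{\sqrt{321801023186}}{548}$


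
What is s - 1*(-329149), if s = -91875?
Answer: 237274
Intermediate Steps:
s - 1*(-329149) = -91875 - 1*(-329149) = -91875 + 329149 = 237274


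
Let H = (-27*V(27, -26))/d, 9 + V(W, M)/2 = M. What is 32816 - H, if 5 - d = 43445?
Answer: 47517631/1448 ≈ 32816.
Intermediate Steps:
d = -43440 (d = 5 - 1*43445 = 5 - 43445 = -43440)
V(W, M) = -18 + 2*M
H = -63/1448 (H = -27*(-18 + 2*(-26))/(-43440) = -27*(-18 - 52)*(-1/43440) = -27*(-70)*(-1/43440) = 1890*(-1/43440) = -63/1448 ≈ -0.043508)
32816 - H = 32816 - 1*(-63/1448) = 32816 + 63/1448 = 47517631/1448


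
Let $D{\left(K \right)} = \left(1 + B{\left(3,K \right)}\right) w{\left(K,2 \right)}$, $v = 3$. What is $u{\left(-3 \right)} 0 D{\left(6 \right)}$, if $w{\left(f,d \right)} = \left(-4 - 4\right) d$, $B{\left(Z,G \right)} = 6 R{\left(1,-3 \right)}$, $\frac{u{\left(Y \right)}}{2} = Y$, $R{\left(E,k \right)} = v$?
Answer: $0$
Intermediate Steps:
$R{\left(E,k \right)} = 3$
$u{\left(Y \right)} = 2 Y$
$B{\left(Z,G \right)} = 18$ ($B{\left(Z,G \right)} = 6 \cdot 3 = 18$)
$w{\left(f,d \right)} = - 8 d$
$D{\left(K \right)} = -304$ ($D{\left(K \right)} = \left(1 + 18\right) \left(\left(-8\right) 2\right) = 19 \left(-16\right) = -304$)
$u{\left(-3 \right)} 0 D{\left(6 \right)} = 2 \left(-3\right) 0 \left(-304\right) = \left(-6\right) 0 \left(-304\right) = 0 \left(-304\right) = 0$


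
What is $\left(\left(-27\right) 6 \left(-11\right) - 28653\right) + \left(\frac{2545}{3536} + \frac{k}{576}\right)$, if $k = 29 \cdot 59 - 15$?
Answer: $- \frac{855026095}{31824} \approx -26867.0$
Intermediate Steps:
$k = 1696$ ($k = 1711 - 15 = 1696$)
$\left(\left(-27\right) 6 \left(-11\right) - 28653\right) + \left(\frac{2545}{3536} + \frac{k}{576}\right) = \left(\left(-27\right) 6 \left(-11\right) - 28653\right) + \left(\frac{2545}{3536} + \frac{1696}{576}\right) = \left(\left(-162\right) \left(-11\right) - 28653\right) + \left(2545 \cdot \frac{1}{3536} + 1696 \cdot \frac{1}{576}\right) = \left(1782 - 28653\right) + \left(\frac{2545}{3536} + \frac{53}{18}\right) = -26871 + \frac{116609}{31824} = - \frac{855026095}{31824}$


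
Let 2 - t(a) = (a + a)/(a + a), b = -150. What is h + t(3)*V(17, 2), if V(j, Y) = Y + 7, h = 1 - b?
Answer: 160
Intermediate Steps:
h = 151 (h = 1 - 1*(-150) = 1 + 150 = 151)
V(j, Y) = 7 + Y
t(a) = 1 (t(a) = 2 - (a + a)/(a + a) = 2 - 2*a/(2*a) = 2 - 2*a*1/(2*a) = 2 - 1*1 = 2 - 1 = 1)
h + t(3)*V(17, 2) = 151 + 1*(7 + 2) = 151 + 1*9 = 151 + 9 = 160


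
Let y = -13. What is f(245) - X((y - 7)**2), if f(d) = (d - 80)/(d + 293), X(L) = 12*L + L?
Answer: -2797435/538 ≈ -5199.7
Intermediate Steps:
X(L) = 13*L
f(d) = (-80 + d)/(293 + d)
f(245) - X((y - 7)**2) = (-80 + 245)/(293 + 245) - 13*(-13 - 7)**2 = 165/538 - 13*(-20)**2 = (1/538)*165 - 13*400 = 165/538 - 1*5200 = 165/538 - 5200 = -2797435/538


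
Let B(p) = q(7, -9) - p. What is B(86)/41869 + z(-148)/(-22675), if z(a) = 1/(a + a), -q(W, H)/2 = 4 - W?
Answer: -536902131/281016354200 ≈ -0.0019106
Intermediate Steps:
q(W, H) = -8 + 2*W (q(W, H) = -2*(4 - W) = -8 + 2*W)
z(a) = 1/(2*a)
B(p) = 6 - p (B(p) = (-8 + 2*7) - p = (-8 + 14) - p = 6 - p)
B(86)/41869 + z(-148)/(-22675) = (6 - 1*86)/41869 + ((½)/(-148))/(-22675) = (6 - 86)*(1/41869) + ((½)*(-1/148))*(-1/22675) = -80*1/41869 - 1/296*(-1/22675) = -80/41869 + 1/6711800 = -536902131/281016354200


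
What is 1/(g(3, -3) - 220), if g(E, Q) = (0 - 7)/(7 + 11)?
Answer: -18/3967 ≈ -0.0045374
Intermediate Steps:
g(E, Q) = -7/18
1/(g(3, -3) - 220) = 1/(-7/18 - 220) = 1/(-3967/18) = -18/3967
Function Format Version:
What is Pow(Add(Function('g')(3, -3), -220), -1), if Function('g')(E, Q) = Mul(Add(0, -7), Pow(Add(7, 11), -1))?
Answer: Rational(-18, 3967) ≈ -0.0045374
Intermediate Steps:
Function('g')(E, Q) = Rational(-7, 18) (Function('g')(E, Q) = Mul(-7, Pow(18, -1)) = Mul(-7, Rational(1, 18)) = Rational(-7, 18))
Pow(Add(Function('g')(3, -3), -220), -1) = Pow(Add(Rational(-7, 18), -220), -1) = Pow(Rational(-3967, 18), -1) = Rational(-18, 3967)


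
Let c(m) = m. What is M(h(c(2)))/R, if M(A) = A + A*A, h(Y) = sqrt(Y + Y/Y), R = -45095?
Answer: -3/45095 - sqrt(3)/45095 ≈ -0.00010494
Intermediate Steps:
h(Y) = sqrt(1 + Y) (h(Y) = sqrt(Y + 1) = sqrt(1 + Y))
M(A) = A + A**2
M(h(c(2)))/R = (sqrt(1 + 2)*(1 + sqrt(1 + 2)))/(-45095) = (sqrt(3)*(1 + sqrt(3)))*(-1/45095) = -sqrt(3)*(1 + sqrt(3))/45095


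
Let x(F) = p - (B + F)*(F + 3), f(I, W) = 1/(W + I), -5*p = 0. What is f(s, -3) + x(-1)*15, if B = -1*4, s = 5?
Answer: 301/2 ≈ 150.50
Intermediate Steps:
p = 0 (p = -⅕*0 = 0)
f(I, W) = 1/(I + W)
B = -4
x(F) = -(-4 + F)*(3 + F) (x(F) = 0 - (-4 + F)*(F + 3) = 0 - (-4 + F)*(3 + F) = -(-4 + F)*(3 + F))
f(s, -3) + x(-1)*15 = 1/(5 - 3) + (12 - 1 - 1*(-1)²)*15 = 1/2 + (12 - 1 - 1*1)*15 = ½ + (12 - 1 - 1)*15 = ½ + 10*15 = ½ + 150 = 301/2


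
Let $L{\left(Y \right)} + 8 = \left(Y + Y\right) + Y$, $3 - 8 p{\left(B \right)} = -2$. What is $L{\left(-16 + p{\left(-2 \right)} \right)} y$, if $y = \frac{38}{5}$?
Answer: $- \frac{8227}{20} \approx -411.35$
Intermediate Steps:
$p{\left(B \right)} = \frac{5}{8}$ ($p{\left(B \right)} = \frac{3}{8} - - \frac{1}{4} = \frac{3}{8} + \frac{1}{4} = \frac{5}{8}$)
$y = \frac{38}{5}$ ($y = 38 \cdot \frac{1}{5} = \frac{38}{5} \approx 7.6$)
$L{\left(Y \right)} = -8 + 3 Y$ ($L{\left(Y \right)} = -8 + \left(\left(Y + Y\right) + Y\right) = -8 + \left(2 Y + Y\right) = -8 + 3 Y$)
$L{\left(-16 + p{\left(-2 \right)} \right)} y = \left(-8 + 3 \left(-16 + \frac{5}{8}\right)\right) \frac{38}{5} = \left(-8 + 3 \left(- \frac{123}{8}\right)\right) \frac{38}{5} = \left(-8 - \frac{369}{8}\right) \frac{38}{5} = \left(- \frac{433}{8}\right) \frac{38}{5} = - \frac{8227}{20}$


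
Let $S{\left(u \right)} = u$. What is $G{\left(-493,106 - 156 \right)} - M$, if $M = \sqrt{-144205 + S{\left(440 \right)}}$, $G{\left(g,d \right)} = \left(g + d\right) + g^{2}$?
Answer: $242506 - i \sqrt{143765} \approx 2.4251 \cdot 10^{5} - 379.16 i$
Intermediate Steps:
$G{\left(g,d \right)} = d + g + g^{2}$ ($G{\left(g,d \right)} = \left(d + g\right) + g^{2} = d + g + g^{2}$)
$M = i \sqrt{143765}$ ($M = \sqrt{-144205 + 440} = \sqrt{-143765} = i \sqrt{143765} \approx 379.16 i$)
$G{\left(-493,106 - 156 \right)} - M = \left(\left(106 - 156\right) - 493 + \left(-493\right)^{2}\right) - i \sqrt{143765} = \left(-50 - 493 + 243049\right) - i \sqrt{143765} = 242506 - i \sqrt{143765}$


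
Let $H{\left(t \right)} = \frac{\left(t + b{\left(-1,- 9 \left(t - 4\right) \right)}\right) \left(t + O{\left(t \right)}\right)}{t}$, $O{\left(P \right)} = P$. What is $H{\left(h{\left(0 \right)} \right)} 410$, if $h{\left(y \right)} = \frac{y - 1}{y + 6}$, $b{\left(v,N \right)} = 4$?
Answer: $\frac{9430}{3} \approx 3143.3$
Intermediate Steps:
$h{\left(y \right)} = \frac{-1 + y}{6 + y}$
$H{\left(t \right)} = 8 + 2 t$ ($H{\left(t \right)} = \frac{\left(t + 4\right) \left(t + t\right)}{t} = \frac{\left(4 + t\right) 2 t}{t} = \frac{2 t \left(4 + t\right)}{t} = 8 + 2 t$)
$H{\left(h{\left(0 \right)} \right)} 410 = \left(8 + 2 \frac{-1 + 0}{6 + 0}\right) 410 = \left(8 + 2 \cdot \frac{1}{6} \left(-1\right)\right) 410 = \left(8 + 2 \left(- \frac{1}{6}\right)\right) 410 = \left(8 - \frac{1}{3}\right) 410 = \frac{23}{3} \cdot 410 = \frac{9430}{3}$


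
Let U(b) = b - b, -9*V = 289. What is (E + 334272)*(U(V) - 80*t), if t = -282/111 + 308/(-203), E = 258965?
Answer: 206636311840/1073 ≈ 1.9258e+8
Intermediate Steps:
V = -289/9 (V = -⅑*289 = -289/9 ≈ -32.111)
t = -4354/1073 (t = -282*1/111 + 308*(-1/203) = -94/37 - 44/29 = -4354/1073 ≈ -4.0578)
U(b) = 0
(E + 334272)*(U(V) - 80*t) = (258965 + 334272)*(0 - 80*(-4354/1073)) = 593237*(0 + 348320/1073) = 593237*(348320/1073) = 206636311840/1073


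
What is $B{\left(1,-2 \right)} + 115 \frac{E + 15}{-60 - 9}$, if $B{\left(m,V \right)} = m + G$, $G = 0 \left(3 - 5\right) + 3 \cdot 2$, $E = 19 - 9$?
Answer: $- \frac{104}{3} \approx -34.667$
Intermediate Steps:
$E = 10$
$G = 6$ ($G = 0 \left(-2\right) + 6 = 0 + 6 = 6$)
$B{\left(m,V \right)} = 6 + m$ ($B{\left(m,V \right)} = m + 6 = 6 + m$)
$B{\left(1,-2 \right)} + 115 \frac{E + 15}{-60 - 9} = \left(6 + 1\right) + 115 \frac{10 + 15}{-60 - 9} = 7 + 115 \frac{25}{-69} = 7 + 115 \cdot 25 \left(- \frac{1}{69}\right) = 7 + 115 \left(- \frac{25}{69}\right) = 7 - \frac{125}{3} = - \frac{104}{3}$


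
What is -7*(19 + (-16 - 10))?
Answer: 49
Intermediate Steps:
-7*(19 + (-16 - 10)) = -7*(19 - 26) = -7*(-7) = 49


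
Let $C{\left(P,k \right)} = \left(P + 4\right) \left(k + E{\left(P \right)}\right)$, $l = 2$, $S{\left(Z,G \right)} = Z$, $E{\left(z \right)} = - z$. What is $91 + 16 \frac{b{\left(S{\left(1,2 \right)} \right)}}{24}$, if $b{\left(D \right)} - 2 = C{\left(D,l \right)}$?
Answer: $\frac{287}{3} \approx 95.667$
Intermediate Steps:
$C{\left(P,k \right)} = \left(4 + P\right) \left(k - P\right)$ ($C{\left(P,k \right)} = \left(P + 4\right) \left(k - P\right) = \left(4 + P\right) \left(k - P\right)$)
$b{\left(D \right)} = 10 - D^{2} - 2 D$ ($b{\left(D \right)} = 2 - \left(-8 + D^{2} + 4 D - D 2\right) = 2 + \left(- D^{2} - 4 D + 8 + 2 D\right) = 2 - \left(-8 + D^{2} + 2 D\right) = 10 - D^{2} - 2 D$)
$91 + 16 \frac{b{\left(S{\left(1,2 \right)} \right)}}{24} = 91 + 16 \frac{10 - 1^{2} - 2}{24} = 91 + 16 \left(10 - 1 - 2\right) \frac{1}{24} = 91 + 16 \cdot 7 \cdot \frac{1}{24} = 91 + 16 \cdot \frac{7}{24} = 91 + \frac{14}{3} = \frac{287}{3}$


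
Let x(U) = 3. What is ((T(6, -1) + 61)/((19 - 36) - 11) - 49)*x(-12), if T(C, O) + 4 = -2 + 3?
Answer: -2145/14 ≈ -153.21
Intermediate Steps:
T(C, O) = -3 (T(C, O) = -4 + (-2 + 3) = -4 + 1 = -3)
((T(6, -1) + 61)/((19 - 36) - 11) - 49)*x(-12) = ((-3 + 61)/((19 - 36) - 11) - 49)*3 = (58/(-17 - 11) - 49)*3 = (58/(-28) - 49)*3 = (58*(-1/28) - 49)*3 = (-29/14 - 49)*3 = -715/14*3 = -2145/14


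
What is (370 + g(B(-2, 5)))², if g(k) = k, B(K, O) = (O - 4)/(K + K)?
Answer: 2187441/16 ≈ 1.3672e+5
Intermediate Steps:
B(K, O) = (-4 + O)/(2*K) (B(K, O) = (-4 + O)/((2*K)) = (-4 + O)*(1/(2*K)) = (-4 + O)/(2*K))
(370 + g(B(-2, 5)))² = (370 + (½)*(-4 + 5)/(-2))² = (370 + (½)*(-½)*1)² = (370 - ¼)² = (1479/4)² = 2187441/16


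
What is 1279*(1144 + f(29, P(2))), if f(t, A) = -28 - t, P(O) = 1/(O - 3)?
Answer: 1390273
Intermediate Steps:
P(O) = 1/(-3 + O)
1279*(1144 + f(29, P(2))) = 1279*(1144 + (-28 - 1*29)) = 1279*(1144 + (-28 - 29)) = 1279*(1144 - 57) = 1279*1087 = 1390273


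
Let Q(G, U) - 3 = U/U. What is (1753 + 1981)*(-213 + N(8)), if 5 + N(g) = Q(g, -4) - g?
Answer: -828948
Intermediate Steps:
Q(G, U) = 4 (Q(G, U) = 3 + U/U = 3 + 1 = 4)
N(g) = -1 - g (N(g) = -5 + (4 - g) = -1 - g)
(1753 + 1981)*(-213 + N(8)) = (1753 + 1981)*(-213 + (-1 - 1*8)) = 3734*(-213 + (-1 - 8)) = 3734*(-213 - 9) = 3734*(-222) = -828948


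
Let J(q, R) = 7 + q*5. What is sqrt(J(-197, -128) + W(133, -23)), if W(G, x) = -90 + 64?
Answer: 2*I*sqrt(251) ≈ 31.686*I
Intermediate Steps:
J(q, R) = 7 + 5*q
W(G, x) = -26
sqrt(J(-197, -128) + W(133, -23)) = sqrt((7 + 5*(-197)) - 26) = sqrt((7 - 985) - 26) = sqrt(-978 - 26) = sqrt(-1004) = 2*I*sqrt(251)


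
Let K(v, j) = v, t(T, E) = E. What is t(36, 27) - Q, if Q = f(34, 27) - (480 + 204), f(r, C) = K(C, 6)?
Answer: 684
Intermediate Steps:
f(r, C) = C
Q = -657 (Q = 27 - (480 + 204) = 27 - 1*684 = 27 - 684 = -657)
t(36, 27) - Q = 27 - 1*(-657) = 27 + 657 = 684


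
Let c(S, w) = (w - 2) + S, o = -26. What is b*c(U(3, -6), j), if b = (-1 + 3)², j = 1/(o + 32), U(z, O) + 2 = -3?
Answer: -82/3 ≈ -27.333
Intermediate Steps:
U(z, O) = -5 (U(z, O) = -2 - 3 = -5)
j = ⅙ (j = 1/(-26 + 32) = 1/6 = ⅙ ≈ 0.16667)
c(S, w) = -2 + S + w (c(S, w) = (-2 + w) + S = -2 + S + w)
b = 4 (b = 2² = 4)
b*c(U(3, -6), j) = 4*(-2 - 5 + ⅙) = 4*(-41/6) = -82/3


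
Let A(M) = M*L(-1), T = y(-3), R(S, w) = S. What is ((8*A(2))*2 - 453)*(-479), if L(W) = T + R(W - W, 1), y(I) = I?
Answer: 262971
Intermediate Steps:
T = -3
L(W) = -3 (L(W) = -3 + (W - W) = -3 + 0 = -3)
A(M) = -3*M (A(M) = M*(-3) = -3*M)
((8*A(2))*2 - 453)*(-479) = ((8*(-3*2))*2 - 453)*(-479) = ((8*(-6))*2 - 453)*(-479) = (-48*2 - 453)*(-479) = (-96 - 453)*(-479) = -549*(-479) = 262971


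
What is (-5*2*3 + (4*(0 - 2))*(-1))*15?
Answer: -330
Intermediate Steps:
(-5*2*3 + (4*(0 - 2))*(-1))*15 = (-10*3 + (4*(-2))*(-1))*15 = (-30 - 8*(-1))*15 = (-30 + 8)*15 = -22*15 = -330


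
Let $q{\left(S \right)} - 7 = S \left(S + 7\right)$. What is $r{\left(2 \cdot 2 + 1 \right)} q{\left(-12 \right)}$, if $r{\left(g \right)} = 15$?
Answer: $1005$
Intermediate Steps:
$q{\left(S \right)} = 7 + S \left(7 + S\right)$ ($q{\left(S \right)} = 7 + S \left(S + 7\right) = 7 + S \left(7 + S\right)$)
$r{\left(2 \cdot 2 + 1 \right)} q{\left(-12 \right)} = 15 \left(7 + \left(-12\right)^{2} + 7 \left(-12\right)\right) = 15 \left(7 + 144 - 84\right) = 15 \cdot 67 = 1005$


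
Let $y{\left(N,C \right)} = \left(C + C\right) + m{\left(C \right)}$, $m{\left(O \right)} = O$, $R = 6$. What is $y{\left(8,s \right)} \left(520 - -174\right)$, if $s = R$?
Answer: $12492$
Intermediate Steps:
$s = 6$
$y{\left(N,C \right)} = 3 C$ ($y{\left(N,C \right)} = \left(C + C\right) + C = 2 C + C = 3 C$)
$y{\left(8,s \right)} \left(520 - -174\right) = 3 \cdot 6 \left(520 - -174\right) = 18 \left(520 + 174\right) = 18 \cdot 694 = 12492$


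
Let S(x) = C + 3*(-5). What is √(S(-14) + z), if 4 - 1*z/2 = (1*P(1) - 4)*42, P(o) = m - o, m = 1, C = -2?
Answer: √327 ≈ 18.083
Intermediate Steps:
P(o) = 1 - o
S(x) = -17 (S(x) = -2 + 3*(-5) = -2 - 15 = -17)
z = 344 (z = 8 - 2*(1*(1 - 1*1) - 4)*42 = 8 - 2*(1*(1 - 1) - 4)*42 = 8 - 2*(1*0 - 4)*42 = 8 - 2*(0 - 4)*42 = 8 - (-8)*42 = 8 - 2*(-168) = 8 + 336 = 344)
√(S(-14) + z) = √(-17 + 344) = √327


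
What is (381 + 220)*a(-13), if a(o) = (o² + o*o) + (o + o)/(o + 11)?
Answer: 210951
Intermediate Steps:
a(o) = 2*o² + 2*o/(11 + o) (a(o) = (o² + o²) + (2*o)/(11 + o) = 2*o² + 2*o/(11 + o))
(381 + 220)*a(-13) = (381 + 220)*(2*(-13)*(1 + (-13)² + 11*(-13))/(11 - 13)) = 601*(2*(-13)*(1 + 169 - 143)/(-2)) = 601*(2*(-13)*(-½)*27) = 601*351 = 210951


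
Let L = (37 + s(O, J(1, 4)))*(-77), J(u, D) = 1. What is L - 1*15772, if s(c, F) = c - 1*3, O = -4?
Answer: -18082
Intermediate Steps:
s(c, F) = -3 + c (s(c, F) = c - 3 = -3 + c)
L = -2310 (L = (37 + (-3 - 4))*(-77) = (37 - 7)*(-77) = 30*(-77) = -2310)
L - 1*15772 = -2310 - 1*15772 = -2310 - 15772 = -18082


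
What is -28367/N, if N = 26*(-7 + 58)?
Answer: -28367/1326 ≈ -21.393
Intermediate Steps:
N = 1326 (N = 26*51 = 1326)
-28367/N = -28367/1326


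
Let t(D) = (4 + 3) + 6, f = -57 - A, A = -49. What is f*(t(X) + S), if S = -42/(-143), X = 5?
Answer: -15208/143 ≈ -106.35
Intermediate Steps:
f = -8 (f = -57 - 1*(-49) = -57 + 49 = -8)
S = 42/143 (S = -42*(-1/143) = 42/143 ≈ 0.29371)
t(D) = 13 (t(D) = 7 + 6 = 13)
f*(t(X) + S) = -8*(13 + 42/143) = -8*1901/143 = -15208/143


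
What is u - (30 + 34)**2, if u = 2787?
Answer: -1309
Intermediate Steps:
u - (30 + 34)**2 = 2787 - (30 + 34)**2 = 2787 - 1*64**2 = 2787 - 1*4096 = 2787 - 4096 = -1309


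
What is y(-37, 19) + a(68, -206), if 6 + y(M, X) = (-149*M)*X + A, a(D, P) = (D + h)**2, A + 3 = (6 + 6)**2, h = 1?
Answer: 109643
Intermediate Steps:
A = 141 (A = -3 + (6 + 6)**2 = -3 + 12**2 = -3 + 144 = 141)
a(D, P) = (1 + D)**2 (a(D, P) = (D + 1)**2 = (1 + D)**2)
y(M, X) = 135 - 149*M*X (y(M, X) = -6 + ((-149*M)*X + 141) = -6 + (-149*M*X + 141) = -6 + (141 - 149*M*X) = 135 - 149*M*X)
y(-37, 19) + a(68, -206) = (135 - 149*(-37)*19) + (1 + 68)**2 = (135 + 104747) + 69**2 = 104882 + 4761 = 109643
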